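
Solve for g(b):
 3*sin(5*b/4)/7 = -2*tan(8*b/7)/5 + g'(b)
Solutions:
 g(b) = C1 - 7*log(cos(8*b/7))/20 - 12*cos(5*b/4)/35


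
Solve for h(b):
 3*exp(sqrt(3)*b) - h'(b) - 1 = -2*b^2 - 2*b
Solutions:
 h(b) = C1 + 2*b^3/3 + b^2 - b + sqrt(3)*exp(sqrt(3)*b)


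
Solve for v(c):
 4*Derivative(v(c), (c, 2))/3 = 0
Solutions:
 v(c) = C1 + C2*c


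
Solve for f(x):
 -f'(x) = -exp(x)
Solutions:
 f(x) = C1 + exp(x)


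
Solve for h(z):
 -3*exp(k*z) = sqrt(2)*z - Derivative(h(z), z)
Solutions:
 h(z) = C1 + sqrt(2)*z^2/2 + 3*exp(k*z)/k


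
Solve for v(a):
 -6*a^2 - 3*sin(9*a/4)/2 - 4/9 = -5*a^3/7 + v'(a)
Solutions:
 v(a) = C1 + 5*a^4/28 - 2*a^3 - 4*a/9 + 2*cos(9*a/4)/3


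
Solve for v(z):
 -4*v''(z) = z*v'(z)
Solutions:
 v(z) = C1 + C2*erf(sqrt(2)*z/4)


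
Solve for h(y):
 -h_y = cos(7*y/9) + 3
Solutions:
 h(y) = C1 - 3*y - 9*sin(7*y/9)/7


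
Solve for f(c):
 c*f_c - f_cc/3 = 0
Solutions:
 f(c) = C1 + C2*erfi(sqrt(6)*c/2)


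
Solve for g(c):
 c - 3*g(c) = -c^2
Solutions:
 g(c) = c*(c + 1)/3


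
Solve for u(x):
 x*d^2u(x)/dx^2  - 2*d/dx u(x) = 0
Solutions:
 u(x) = C1 + C2*x^3


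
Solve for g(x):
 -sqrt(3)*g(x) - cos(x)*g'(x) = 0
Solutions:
 g(x) = C1*(sin(x) - 1)^(sqrt(3)/2)/(sin(x) + 1)^(sqrt(3)/2)


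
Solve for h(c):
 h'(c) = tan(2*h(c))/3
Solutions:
 h(c) = -asin(C1*exp(2*c/3))/2 + pi/2
 h(c) = asin(C1*exp(2*c/3))/2


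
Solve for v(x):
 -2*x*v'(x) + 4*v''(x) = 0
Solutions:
 v(x) = C1 + C2*erfi(x/2)


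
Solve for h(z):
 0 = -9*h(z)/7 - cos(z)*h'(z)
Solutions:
 h(z) = C1*(sin(z) - 1)^(9/14)/(sin(z) + 1)^(9/14)


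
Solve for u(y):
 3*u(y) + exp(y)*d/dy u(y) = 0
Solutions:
 u(y) = C1*exp(3*exp(-y))


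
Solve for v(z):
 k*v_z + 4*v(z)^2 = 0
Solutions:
 v(z) = k/(C1*k + 4*z)


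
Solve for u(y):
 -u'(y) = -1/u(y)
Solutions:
 u(y) = -sqrt(C1 + 2*y)
 u(y) = sqrt(C1 + 2*y)


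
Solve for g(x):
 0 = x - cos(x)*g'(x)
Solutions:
 g(x) = C1 + Integral(x/cos(x), x)


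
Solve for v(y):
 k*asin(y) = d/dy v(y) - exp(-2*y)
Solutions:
 v(y) = C1 + k*y*asin(y) + k*sqrt(1 - y^2) - exp(-2*y)/2


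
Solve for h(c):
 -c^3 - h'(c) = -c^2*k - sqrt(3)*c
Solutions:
 h(c) = C1 - c^4/4 + c^3*k/3 + sqrt(3)*c^2/2


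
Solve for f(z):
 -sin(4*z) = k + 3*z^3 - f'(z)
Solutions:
 f(z) = C1 + k*z + 3*z^4/4 - cos(4*z)/4


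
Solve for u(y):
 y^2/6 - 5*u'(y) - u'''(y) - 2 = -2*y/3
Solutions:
 u(y) = C1 + C2*sin(sqrt(5)*y) + C3*cos(sqrt(5)*y) + y^3/90 + y^2/15 - 31*y/75


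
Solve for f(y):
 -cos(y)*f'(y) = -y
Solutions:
 f(y) = C1 + Integral(y/cos(y), y)


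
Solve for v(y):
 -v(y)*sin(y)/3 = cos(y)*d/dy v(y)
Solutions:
 v(y) = C1*cos(y)^(1/3)


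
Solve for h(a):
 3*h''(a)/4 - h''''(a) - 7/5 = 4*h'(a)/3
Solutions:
 h(a) = C1 + C2*exp(3^(1/3)*a*(3/(sqrt(247)/8 + 2)^(1/3) + 4*3^(1/3)*(sqrt(247)/8 + 2)^(1/3))/24)*sin(sqrt(3)*a*(-4*(9*sqrt(247)/8 + 18)^(1/3) + 9/(9*sqrt(247)/8 + 18)^(1/3))/24) + C3*exp(3^(1/3)*a*(3/(sqrt(247)/8 + 2)^(1/3) + 4*3^(1/3)*(sqrt(247)/8 + 2)^(1/3))/24)*cos(sqrt(3)*a*(-4*(9*sqrt(247)/8 + 18)^(1/3) + 9/(9*sqrt(247)/8 + 18)^(1/3))/24) + C4*exp(-3^(1/3)*a*(3/(sqrt(247)/8 + 2)^(1/3) + 4*3^(1/3)*(sqrt(247)/8 + 2)^(1/3))/12) - 21*a/20


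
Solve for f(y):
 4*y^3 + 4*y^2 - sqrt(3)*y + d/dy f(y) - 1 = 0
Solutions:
 f(y) = C1 - y^4 - 4*y^3/3 + sqrt(3)*y^2/2 + y


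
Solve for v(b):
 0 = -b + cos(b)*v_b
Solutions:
 v(b) = C1 + Integral(b/cos(b), b)


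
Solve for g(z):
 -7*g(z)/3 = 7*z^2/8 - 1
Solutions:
 g(z) = 3/7 - 3*z^2/8


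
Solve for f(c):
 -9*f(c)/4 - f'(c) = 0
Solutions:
 f(c) = C1*exp(-9*c/4)


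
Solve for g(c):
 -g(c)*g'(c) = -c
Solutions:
 g(c) = -sqrt(C1 + c^2)
 g(c) = sqrt(C1 + c^2)


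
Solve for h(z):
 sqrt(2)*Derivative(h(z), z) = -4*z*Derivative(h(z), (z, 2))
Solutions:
 h(z) = C1 + C2*z^(1 - sqrt(2)/4)


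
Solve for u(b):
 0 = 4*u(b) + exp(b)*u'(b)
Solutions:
 u(b) = C1*exp(4*exp(-b))


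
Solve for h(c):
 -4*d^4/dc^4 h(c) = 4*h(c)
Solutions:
 h(c) = (C1*sin(sqrt(2)*c/2) + C2*cos(sqrt(2)*c/2))*exp(-sqrt(2)*c/2) + (C3*sin(sqrt(2)*c/2) + C4*cos(sqrt(2)*c/2))*exp(sqrt(2)*c/2)


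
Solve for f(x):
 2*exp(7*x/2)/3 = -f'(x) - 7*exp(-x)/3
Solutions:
 f(x) = C1 - 4*exp(7*x/2)/21 + 7*exp(-x)/3


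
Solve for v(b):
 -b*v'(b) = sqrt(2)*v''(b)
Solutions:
 v(b) = C1 + C2*erf(2^(1/4)*b/2)


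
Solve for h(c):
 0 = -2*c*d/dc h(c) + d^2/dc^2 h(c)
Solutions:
 h(c) = C1 + C2*erfi(c)


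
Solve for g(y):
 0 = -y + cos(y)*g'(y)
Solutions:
 g(y) = C1 + Integral(y/cos(y), y)


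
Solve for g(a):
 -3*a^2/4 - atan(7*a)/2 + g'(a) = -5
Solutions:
 g(a) = C1 + a^3/4 + a*atan(7*a)/2 - 5*a - log(49*a^2 + 1)/28


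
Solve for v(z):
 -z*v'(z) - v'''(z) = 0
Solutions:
 v(z) = C1 + Integral(C2*airyai(-z) + C3*airybi(-z), z)


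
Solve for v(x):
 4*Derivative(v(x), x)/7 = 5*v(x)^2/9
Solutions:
 v(x) = -36/(C1 + 35*x)


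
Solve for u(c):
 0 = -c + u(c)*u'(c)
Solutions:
 u(c) = -sqrt(C1 + c^2)
 u(c) = sqrt(C1 + c^2)


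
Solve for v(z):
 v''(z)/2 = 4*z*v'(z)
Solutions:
 v(z) = C1 + C2*erfi(2*z)


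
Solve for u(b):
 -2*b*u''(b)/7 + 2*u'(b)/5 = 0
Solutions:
 u(b) = C1 + C2*b^(12/5)


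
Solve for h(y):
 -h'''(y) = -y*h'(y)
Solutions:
 h(y) = C1 + Integral(C2*airyai(y) + C3*airybi(y), y)


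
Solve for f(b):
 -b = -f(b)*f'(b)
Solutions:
 f(b) = -sqrt(C1 + b^2)
 f(b) = sqrt(C1 + b^2)


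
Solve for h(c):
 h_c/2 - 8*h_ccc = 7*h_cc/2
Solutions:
 h(c) = C1 + C2*exp(c*(-7 + sqrt(113))/32) + C3*exp(-c*(7 + sqrt(113))/32)


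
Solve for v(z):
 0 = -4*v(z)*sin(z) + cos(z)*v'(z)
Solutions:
 v(z) = C1/cos(z)^4


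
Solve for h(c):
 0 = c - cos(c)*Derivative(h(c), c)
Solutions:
 h(c) = C1 + Integral(c/cos(c), c)


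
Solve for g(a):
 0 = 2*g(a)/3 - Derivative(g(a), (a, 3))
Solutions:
 g(a) = C3*exp(2^(1/3)*3^(2/3)*a/3) + (C1*sin(2^(1/3)*3^(1/6)*a/2) + C2*cos(2^(1/3)*3^(1/6)*a/2))*exp(-2^(1/3)*3^(2/3)*a/6)


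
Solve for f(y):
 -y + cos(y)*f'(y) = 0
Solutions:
 f(y) = C1 + Integral(y/cos(y), y)


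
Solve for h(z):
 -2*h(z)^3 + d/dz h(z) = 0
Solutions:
 h(z) = -sqrt(2)*sqrt(-1/(C1 + 2*z))/2
 h(z) = sqrt(2)*sqrt(-1/(C1 + 2*z))/2


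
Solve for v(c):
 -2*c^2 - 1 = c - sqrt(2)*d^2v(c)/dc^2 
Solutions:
 v(c) = C1 + C2*c + sqrt(2)*c^4/12 + sqrt(2)*c^3/12 + sqrt(2)*c^2/4


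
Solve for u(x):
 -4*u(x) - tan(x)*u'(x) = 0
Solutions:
 u(x) = C1/sin(x)^4


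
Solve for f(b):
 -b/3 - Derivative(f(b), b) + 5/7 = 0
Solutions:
 f(b) = C1 - b^2/6 + 5*b/7


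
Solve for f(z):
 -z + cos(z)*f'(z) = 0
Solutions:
 f(z) = C1 + Integral(z/cos(z), z)


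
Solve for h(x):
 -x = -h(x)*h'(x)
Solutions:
 h(x) = -sqrt(C1 + x^2)
 h(x) = sqrt(C1 + x^2)


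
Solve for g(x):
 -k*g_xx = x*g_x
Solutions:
 g(x) = C1 + C2*sqrt(k)*erf(sqrt(2)*x*sqrt(1/k)/2)


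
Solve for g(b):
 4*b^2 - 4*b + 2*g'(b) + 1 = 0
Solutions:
 g(b) = C1 - 2*b^3/3 + b^2 - b/2


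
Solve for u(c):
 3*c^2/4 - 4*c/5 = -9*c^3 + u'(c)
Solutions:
 u(c) = C1 + 9*c^4/4 + c^3/4 - 2*c^2/5


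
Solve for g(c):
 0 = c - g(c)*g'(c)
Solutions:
 g(c) = -sqrt(C1 + c^2)
 g(c) = sqrt(C1 + c^2)


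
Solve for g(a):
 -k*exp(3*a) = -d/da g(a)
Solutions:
 g(a) = C1 + k*exp(3*a)/3


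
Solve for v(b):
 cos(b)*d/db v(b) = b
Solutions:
 v(b) = C1 + Integral(b/cos(b), b)


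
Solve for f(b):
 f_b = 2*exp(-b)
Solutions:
 f(b) = C1 - 2*exp(-b)


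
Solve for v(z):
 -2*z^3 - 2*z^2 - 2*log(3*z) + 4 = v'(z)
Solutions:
 v(z) = C1 - z^4/2 - 2*z^3/3 - 2*z*log(z) - z*log(9) + 6*z


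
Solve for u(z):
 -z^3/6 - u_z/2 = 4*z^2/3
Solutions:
 u(z) = C1 - z^4/12 - 8*z^3/9


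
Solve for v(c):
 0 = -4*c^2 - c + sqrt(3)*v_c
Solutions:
 v(c) = C1 + 4*sqrt(3)*c^3/9 + sqrt(3)*c^2/6


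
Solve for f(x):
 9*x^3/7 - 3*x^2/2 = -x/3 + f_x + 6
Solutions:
 f(x) = C1 + 9*x^4/28 - x^3/2 + x^2/6 - 6*x


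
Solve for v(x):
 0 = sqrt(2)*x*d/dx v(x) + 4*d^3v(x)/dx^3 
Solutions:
 v(x) = C1 + Integral(C2*airyai(-sqrt(2)*x/2) + C3*airybi(-sqrt(2)*x/2), x)


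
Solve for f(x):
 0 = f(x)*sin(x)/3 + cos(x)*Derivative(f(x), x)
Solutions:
 f(x) = C1*cos(x)^(1/3)


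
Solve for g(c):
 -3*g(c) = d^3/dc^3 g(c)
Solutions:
 g(c) = C3*exp(-3^(1/3)*c) + (C1*sin(3^(5/6)*c/2) + C2*cos(3^(5/6)*c/2))*exp(3^(1/3)*c/2)


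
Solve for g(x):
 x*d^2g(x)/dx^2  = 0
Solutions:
 g(x) = C1 + C2*x


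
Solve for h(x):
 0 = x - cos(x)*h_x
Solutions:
 h(x) = C1 + Integral(x/cos(x), x)


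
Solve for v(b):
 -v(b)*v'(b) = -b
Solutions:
 v(b) = -sqrt(C1 + b^2)
 v(b) = sqrt(C1 + b^2)


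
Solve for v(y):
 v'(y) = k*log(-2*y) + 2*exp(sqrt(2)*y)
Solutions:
 v(y) = C1 + k*y*log(-y) + k*y*(-1 + log(2)) + sqrt(2)*exp(sqrt(2)*y)


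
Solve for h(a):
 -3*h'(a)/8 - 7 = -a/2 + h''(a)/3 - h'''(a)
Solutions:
 h(a) = C1 + C2*exp(a*(2 - sqrt(58))/12) + C3*exp(a*(2 + sqrt(58))/12) + 2*a^2/3 - 536*a/27


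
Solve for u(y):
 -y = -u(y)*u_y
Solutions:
 u(y) = -sqrt(C1 + y^2)
 u(y) = sqrt(C1 + y^2)


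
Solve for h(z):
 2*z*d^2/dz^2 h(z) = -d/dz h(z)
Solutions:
 h(z) = C1 + C2*sqrt(z)


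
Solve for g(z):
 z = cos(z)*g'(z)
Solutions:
 g(z) = C1 + Integral(z/cos(z), z)


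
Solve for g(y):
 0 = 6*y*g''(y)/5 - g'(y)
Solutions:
 g(y) = C1 + C2*y^(11/6)


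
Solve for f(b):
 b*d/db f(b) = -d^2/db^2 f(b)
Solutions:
 f(b) = C1 + C2*erf(sqrt(2)*b/2)


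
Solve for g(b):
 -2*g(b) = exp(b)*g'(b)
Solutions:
 g(b) = C1*exp(2*exp(-b))


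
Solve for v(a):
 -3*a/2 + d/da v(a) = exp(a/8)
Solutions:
 v(a) = C1 + 3*a^2/4 + 8*exp(a/8)


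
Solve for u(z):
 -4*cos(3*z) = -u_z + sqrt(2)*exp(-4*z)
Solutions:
 u(z) = C1 + 4*sin(3*z)/3 - sqrt(2)*exp(-4*z)/4


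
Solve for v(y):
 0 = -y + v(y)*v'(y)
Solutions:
 v(y) = -sqrt(C1 + y^2)
 v(y) = sqrt(C1 + y^2)


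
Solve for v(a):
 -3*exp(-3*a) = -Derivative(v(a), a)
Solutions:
 v(a) = C1 - exp(-3*a)


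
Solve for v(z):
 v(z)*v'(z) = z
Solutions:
 v(z) = -sqrt(C1 + z^2)
 v(z) = sqrt(C1 + z^2)


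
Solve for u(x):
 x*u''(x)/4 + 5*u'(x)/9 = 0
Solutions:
 u(x) = C1 + C2/x^(11/9)


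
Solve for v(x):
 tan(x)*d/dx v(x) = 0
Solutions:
 v(x) = C1


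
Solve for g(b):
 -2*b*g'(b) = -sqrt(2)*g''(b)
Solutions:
 g(b) = C1 + C2*erfi(2^(3/4)*b/2)


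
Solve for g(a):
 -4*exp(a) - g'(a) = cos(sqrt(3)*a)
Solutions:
 g(a) = C1 - 4*exp(a) - sqrt(3)*sin(sqrt(3)*a)/3


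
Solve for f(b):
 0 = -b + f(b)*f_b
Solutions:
 f(b) = -sqrt(C1 + b^2)
 f(b) = sqrt(C1 + b^2)


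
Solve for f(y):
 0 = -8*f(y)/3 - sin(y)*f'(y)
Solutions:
 f(y) = C1*(cos(y) + 1)^(4/3)/(cos(y) - 1)^(4/3)


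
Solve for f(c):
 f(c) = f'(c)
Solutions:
 f(c) = C1*exp(c)


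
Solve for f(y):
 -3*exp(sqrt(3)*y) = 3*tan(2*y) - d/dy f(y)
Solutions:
 f(y) = C1 + sqrt(3)*exp(sqrt(3)*y) - 3*log(cos(2*y))/2


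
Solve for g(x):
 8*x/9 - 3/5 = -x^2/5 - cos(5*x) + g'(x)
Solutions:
 g(x) = C1 + x^3/15 + 4*x^2/9 - 3*x/5 + sin(5*x)/5


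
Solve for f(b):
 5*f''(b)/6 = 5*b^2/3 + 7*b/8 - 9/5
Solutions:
 f(b) = C1 + C2*b + b^4/6 + 7*b^3/40 - 27*b^2/25


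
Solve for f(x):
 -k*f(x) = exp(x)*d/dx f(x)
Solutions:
 f(x) = C1*exp(k*exp(-x))


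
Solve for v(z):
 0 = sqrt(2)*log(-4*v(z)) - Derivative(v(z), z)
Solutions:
 -sqrt(2)*Integral(1/(log(-_y) + 2*log(2)), (_y, v(z)))/2 = C1 - z


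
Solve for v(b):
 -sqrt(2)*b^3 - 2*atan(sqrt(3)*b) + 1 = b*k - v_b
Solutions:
 v(b) = C1 + sqrt(2)*b^4/4 + b^2*k/2 + 2*b*atan(sqrt(3)*b) - b - sqrt(3)*log(3*b^2 + 1)/3


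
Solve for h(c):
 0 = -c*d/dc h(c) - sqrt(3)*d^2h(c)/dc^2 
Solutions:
 h(c) = C1 + C2*erf(sqrt(2)*3^(3/4)*c/6)


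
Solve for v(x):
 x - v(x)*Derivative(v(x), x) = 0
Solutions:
 v(x) = -sqrt(C1 + x^2)
 v(x) = sqrt(C1 + x^2)


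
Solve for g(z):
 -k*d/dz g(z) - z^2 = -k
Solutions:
 g(z) = C1 + z - z^3/(3*k)


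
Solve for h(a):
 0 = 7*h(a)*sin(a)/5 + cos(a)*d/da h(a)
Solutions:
 h(a) = C1*cos(a)^(7/5)


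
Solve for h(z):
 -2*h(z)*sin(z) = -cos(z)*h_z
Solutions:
 h(z) = C1/cos(z)^2


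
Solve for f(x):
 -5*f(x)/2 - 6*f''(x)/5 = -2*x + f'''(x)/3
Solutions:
 f(x) = C1*exp(x*(-24 + 24*6^(2/3)/(25*sqrt(1201) + 913)^(1/3) + 6^(1/3)*(25*sqrt(1201) + 913)^(1/3))/20)*sin(2^(1/3)*3^(1/6)*x*(-3^(2/3)*(25*sqrt(1201) + 913)^(1/3) + 72*2^(1/3)/(25*sqrt(1201) + 913)^(1/3))/20) + C2*exp(x*(-24 + 24*6^(2/3)/(25*sqrt(1201) + 913)^(1/3) + 6^(1/3)*(25*sqrt(1201) + 913)^(1/3))/20)*cos(2^(1/3)*3^(1/6)*x*(-3^(2/3)*(25*sqrt(1201) + 913)^(1/3) + 72*2^(1/3)/(25*sqrt(1201) + 913)^(1/3))/20) + C3*exp(-x*(24*6^(2/3)/(25*sqrt(1201) + 913)^(1/3) + 12 + 6^(1/3)*(25*sqrt(1201) + 913)^(1/3))/10) + 4*x/5


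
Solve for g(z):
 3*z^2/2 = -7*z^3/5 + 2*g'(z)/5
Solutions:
 g(z) = C1 + 7*z^4/8 + 5*z^3/4


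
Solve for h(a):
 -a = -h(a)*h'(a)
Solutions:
 h(a) = -sqrt(C1 + a^2)
 h(a) = sqrt(C1 + a^2)


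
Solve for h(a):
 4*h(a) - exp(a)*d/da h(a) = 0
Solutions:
 h(a) = C1*exp(-4*exp(-a))


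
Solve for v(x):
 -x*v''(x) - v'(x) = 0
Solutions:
 v(x) = C1 + C2*log(x)


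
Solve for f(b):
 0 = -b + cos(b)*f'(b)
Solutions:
 f(b) = C1 + Integral(b/cos(b), b)


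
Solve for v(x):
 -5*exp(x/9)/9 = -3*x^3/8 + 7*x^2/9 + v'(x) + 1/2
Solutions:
 v(x) = C1 + 3*x^4/32 - 7*x^3/27 - x/2 - 5*exp(x/9)


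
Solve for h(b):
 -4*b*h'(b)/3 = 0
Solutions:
 h(b) = C1


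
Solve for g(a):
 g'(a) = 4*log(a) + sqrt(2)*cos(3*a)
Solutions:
 g(a) = C1 + 4*a*log(a) - 4*a + sqrt(2)*sin(3*a)/3


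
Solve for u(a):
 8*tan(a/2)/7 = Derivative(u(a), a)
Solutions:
 u(a) = C1 - 16*log(cos(a/2))/7


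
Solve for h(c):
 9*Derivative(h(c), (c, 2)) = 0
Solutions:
 h(c) = C1 + C2*c


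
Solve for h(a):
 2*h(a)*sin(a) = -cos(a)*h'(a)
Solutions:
 h(a) = C1*cos(a)^2


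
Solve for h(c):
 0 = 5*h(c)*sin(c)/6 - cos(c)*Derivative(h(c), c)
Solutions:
 h(c) = C1/cos(c)^(5/6)


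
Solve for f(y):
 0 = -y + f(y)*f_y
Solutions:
 f(y) = -sqrt(C1 + y^2)
 f(y) = sqrt(C1 + y^2)


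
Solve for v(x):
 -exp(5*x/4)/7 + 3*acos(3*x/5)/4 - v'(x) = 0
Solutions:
 v(x) = C1 + 3*x*acos(3*x/5)/4 - sqrt(25 - 9*x^2)/4 - 4*exp(5*x/4)/35


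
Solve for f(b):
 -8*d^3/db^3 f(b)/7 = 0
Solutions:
 f(b) = C1 + C2*b + C3*b^2


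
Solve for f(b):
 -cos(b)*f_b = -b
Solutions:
 f(b) = C1 + Integral(b/cos(b), b)


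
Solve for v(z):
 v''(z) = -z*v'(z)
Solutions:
 v(z) = C1 + C2*erf(sqrt(2)*z/2)


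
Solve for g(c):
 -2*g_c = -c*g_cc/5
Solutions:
 g(c) = C1 + C2*c^11


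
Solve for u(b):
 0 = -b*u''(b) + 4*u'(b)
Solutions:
 u(b) = C1 + C2*b^5


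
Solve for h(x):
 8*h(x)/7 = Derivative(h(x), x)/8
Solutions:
 h(x) = C1*exp(64*x/7)


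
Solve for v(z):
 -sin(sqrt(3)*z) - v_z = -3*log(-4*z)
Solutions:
 v(z) = C1 + 3*z*log(-z) - 3*z + 6*z*log(2) + sqrt(3)*cos(sqrt(3)*z)/3


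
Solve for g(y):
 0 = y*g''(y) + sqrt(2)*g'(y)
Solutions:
 g(y) = C1 + C2*y^(1 - sqrt(2))


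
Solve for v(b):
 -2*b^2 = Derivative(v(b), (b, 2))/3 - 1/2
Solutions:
 v(b) = C1 + C2*b - b^4/2 + 3*b^2/4


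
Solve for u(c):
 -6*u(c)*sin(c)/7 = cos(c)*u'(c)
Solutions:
 u(c) = C1*cos(c)^(6/7)


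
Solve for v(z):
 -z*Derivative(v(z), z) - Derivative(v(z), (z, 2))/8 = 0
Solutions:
 v(z) = C1 + C2*erf(2*z)


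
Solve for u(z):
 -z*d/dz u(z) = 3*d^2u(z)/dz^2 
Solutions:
 u(z) = C1 + C2*erf(sqrt(6)*z/6)


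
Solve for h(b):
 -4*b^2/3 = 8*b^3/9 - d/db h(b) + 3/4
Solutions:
 h(b) = C1 + 2*b^4/9 + 4*b^3/9 + 3*b/4


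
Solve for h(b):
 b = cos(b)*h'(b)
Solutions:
 h(b) = C1 + Integral(b/cos(b), b)


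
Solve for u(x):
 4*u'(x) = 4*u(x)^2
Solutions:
 u(x) = -1/(C1 + x)


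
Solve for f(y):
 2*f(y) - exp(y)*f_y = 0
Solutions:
 f(y) = C1*exp(-2*exp(-y))


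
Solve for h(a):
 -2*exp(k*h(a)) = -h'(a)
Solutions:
 h(a) = Piecewise((log(-1/(C1*k + 2*a*k))/k, Ne(k, 0)), (nan, True))
 h(a) = Piecewise((C1 + 2*a, Eq(k, 0)), (nan, True))


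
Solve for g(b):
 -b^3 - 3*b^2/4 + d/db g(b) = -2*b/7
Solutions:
 g(b) = C1 + b^4/4 + b^3/4 - b^2/7


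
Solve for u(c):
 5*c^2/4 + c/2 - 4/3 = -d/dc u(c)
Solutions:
 u(c) = C1 - 5*c^3/12 - c^2/4 + 4*c/3


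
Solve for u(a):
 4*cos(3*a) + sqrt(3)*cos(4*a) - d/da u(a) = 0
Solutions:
 u(a) = C1 + 4*sin(3*a)/3 + sqrt(3)*sin(4*a)/4


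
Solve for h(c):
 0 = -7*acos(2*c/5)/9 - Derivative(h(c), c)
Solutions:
 h(c) = C1 - 7*c*acos(2*c/5)/9 + 7*sqrt(25 - 4*c^2)/18


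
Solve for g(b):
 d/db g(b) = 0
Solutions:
 g(b) = C1


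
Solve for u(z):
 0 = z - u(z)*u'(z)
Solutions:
 u(z) = -sqrt(C1 + z^2)
 u(z) = sqrt(C1 + z^2)


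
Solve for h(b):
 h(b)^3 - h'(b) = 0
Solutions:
 h(b) = -sqrt(2)*sqrt(-1/(C1 + b))/2
 h(b) = sqrt(2)*sqrt(-1/(C1 + b))/2


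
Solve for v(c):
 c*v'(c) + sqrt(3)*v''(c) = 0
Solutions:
 v(c) = C1 + C2*erf(sqrt(2)*3^(3/4)*c/6)


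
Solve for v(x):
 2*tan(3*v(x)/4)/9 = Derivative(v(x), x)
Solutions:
 v(x) = -4*asin(C1*exp(x/6))/3 + 4*pi/3
 v(x) = 4*asin(C1*exp(x/6))/3


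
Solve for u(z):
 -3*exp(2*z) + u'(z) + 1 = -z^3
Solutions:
 u(z) = C1 - z^4/4 - z + 3*exp(2*z)/2


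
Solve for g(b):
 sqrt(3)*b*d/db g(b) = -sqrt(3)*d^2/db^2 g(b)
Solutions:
 g(b) = C1 + C2*erf(sqrt(2)*b/2)


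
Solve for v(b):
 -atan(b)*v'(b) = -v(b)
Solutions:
 v(b) = C1*exp(Integral(1/atan(b), b))


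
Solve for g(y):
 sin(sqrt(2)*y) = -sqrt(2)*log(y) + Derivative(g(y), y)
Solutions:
 g(y) = C1 + sqrt(2)*y*(log(y) - 1) - sqrt(2)*cos(sqrt(2)*y)/2


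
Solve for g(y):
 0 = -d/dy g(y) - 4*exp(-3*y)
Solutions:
 g(y) = C1 + 4*exp(-3*y)/3


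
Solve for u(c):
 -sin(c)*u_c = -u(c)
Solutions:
 u(c) = C1*sqrt(cos(c) - 1)/sqrt(cos(c) + 1)


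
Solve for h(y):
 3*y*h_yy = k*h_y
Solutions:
 h(y) = C1 + y^(re(k)/3 + 1)*(C2*sin(log(y)*Abs(im(k))/3) + C3*cos(log(y)*im(k)/3))


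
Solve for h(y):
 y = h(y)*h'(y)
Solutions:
 h(y) = -sqrt(C1 + y^2)
 h(y) = sqrt(C1 + y^2)


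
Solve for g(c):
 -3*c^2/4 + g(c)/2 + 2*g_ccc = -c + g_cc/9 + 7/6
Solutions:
 g(c) = C1*exp(c*((81*sqrt(59043) + 19682)^(-1/3) + 2 + (81*sqrt(59043) + 19682)^(1/3))/108)*sin(sqrt(3)*c*(-(81*sqrt(59043) + 19682)^(1/3) + (81*sqrt(59043) + 19682)^(-1/3))/108) + C2*exp(c*((81*sqrt(59043) + 19682)^(-1/3) + 2 + (81*sqrt(59043) + 19682)^(1/3))/108)*cos(sqrt(3)*c*(-(81*sqrt(59043) + 19682)^(1/3) + (81*sqrt(59043) + 19682)^(-1/3))/108) + C3*exp(c*(-(81*sqrt(59043) + 19682)^(1/3) - 1/(81*sqrt(59043) + 19682)^(1/3) + 1)/54) + 3*c^2/2 - 2*c + 3


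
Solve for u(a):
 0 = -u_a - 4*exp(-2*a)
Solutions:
 u(a) = C1 + 2*exp(-2*a)


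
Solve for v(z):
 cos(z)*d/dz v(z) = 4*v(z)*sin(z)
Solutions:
 v(z) = C1/cos(z)^4


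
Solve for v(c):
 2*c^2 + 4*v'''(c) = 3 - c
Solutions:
 v(c) = C1 + C2*c + C3*c^2 - c^5/120 - c^4/96 + c^3/8


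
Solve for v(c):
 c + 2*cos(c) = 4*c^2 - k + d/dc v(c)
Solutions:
 v(c) = C1 - 4*c^3/3 + c^2/2 + c*k + 2*sin(c)


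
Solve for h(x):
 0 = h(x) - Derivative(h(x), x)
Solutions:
 h(x) = C1*exp(x)


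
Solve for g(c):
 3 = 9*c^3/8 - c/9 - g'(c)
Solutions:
 g(c) = C1 + 9*c^4/32 - c^2/18 - 3*c


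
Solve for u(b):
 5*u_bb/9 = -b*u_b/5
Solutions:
 u(b) = C1 + C2*erf(3*sqrt(2)*b/10)


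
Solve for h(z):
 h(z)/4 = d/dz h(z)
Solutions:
 h(z) = C1*exp(z/4)


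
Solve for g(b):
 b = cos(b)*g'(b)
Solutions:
 g(b) = C1 + Integral(b/cos(b), b)


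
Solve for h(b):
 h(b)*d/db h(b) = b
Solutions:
 h(b) = -sqrt(C1 + b^2)
 h(b) = sqrt(C1 + b^2)


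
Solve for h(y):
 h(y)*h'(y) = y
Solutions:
 h(y) = -sqrt(C1 + y^2)
 h(y) = sqrt(C1 + y^2)


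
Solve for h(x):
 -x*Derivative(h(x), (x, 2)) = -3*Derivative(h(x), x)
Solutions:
 h(x) = C1 + C2*x^4


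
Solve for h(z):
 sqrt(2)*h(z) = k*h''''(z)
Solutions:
 h(z) = C1*exp(-2^(1/8)*z*(1/k)^(1/4)) + C2*exp(2^(1/8)*z*(1/k)^(1/4)) + C3*exp(-2^(1/8)*I*z*(1/k)^(1/4)) + C4*exp(2^(1/8)*I*z*(1/k)^(1/4))


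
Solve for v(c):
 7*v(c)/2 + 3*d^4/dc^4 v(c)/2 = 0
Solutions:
 v(c) = (C1*sin(sqrt(2)*3^(3/4)*7^(1/4)*c/6) + C2*cos(sqrt(2)*3^(3/4)*7^(1/4)*c/6))*exp(-sqrt(2)*3^(3/4)*7^(1/4)*c/6) + (C3*sin(sqrt(2)*3^(3/4)*7^(1/4)*c/6) + C4*cos(sqrt(2)*3^(3/4)*7^(1/4)*c/6))*exp(sqrt(2)*3^(3/4)*7^(1/4)*c/6)


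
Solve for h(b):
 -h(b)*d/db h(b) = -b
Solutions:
 h(b) = -sqrt(C1 + b^2)
 h(b) = sqrt(C1 + b^2)


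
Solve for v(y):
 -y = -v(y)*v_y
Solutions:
 v(y) = -sqrt(C1 + y^2)
 v(y) = sqrt(C1 + y^2)


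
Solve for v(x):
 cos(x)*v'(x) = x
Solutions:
 v(x) = C1 + Integral(x/cos(x), x)


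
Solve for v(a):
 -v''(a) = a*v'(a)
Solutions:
 v(a) = C1 + C2*erf(sqrt(2)*a/2)


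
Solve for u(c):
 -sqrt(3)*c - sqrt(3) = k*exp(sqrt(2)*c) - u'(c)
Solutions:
 u(c) = C1 + sqrt(3)*c^2/2 + sqrt(3)*c + sqrt(2)*k*exp(sqrt(2)*c)/2


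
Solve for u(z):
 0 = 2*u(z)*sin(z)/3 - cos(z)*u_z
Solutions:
 u(z) = C1/cos(z)^(2/3)


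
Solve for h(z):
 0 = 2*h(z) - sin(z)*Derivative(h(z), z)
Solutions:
 h(z) = C1*(cos(z) - 1)/(cos(z) + 1)


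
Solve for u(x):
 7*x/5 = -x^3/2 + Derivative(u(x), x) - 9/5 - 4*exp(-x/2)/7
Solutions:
 u(x) = C1 + x^4/8 + 7*x^2/10 + 9*x/5 - 8*exp(-x/2)/7


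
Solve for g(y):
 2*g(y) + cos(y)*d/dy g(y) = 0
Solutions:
 g(y) = C1*(sin(y) - 1)/(sin(y) + 1)


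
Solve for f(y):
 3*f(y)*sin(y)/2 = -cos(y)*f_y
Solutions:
 f(y) = C1*cos(y)^(3/2)


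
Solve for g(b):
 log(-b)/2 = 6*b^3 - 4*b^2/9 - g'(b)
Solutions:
 g(b) = C1 + 3*b^4/2 - 4*b^3/27 - b*log(-b)/2 + b/2


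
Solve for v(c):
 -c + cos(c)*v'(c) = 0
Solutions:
 v(c) = C1 + Integral(c/cos(c), c)


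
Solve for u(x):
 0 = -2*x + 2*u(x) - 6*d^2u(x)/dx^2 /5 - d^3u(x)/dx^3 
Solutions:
 u(x) = C1*exp(-x*(4/(5*sqrt(545) + 117)^(1/3) + 4 + (5*sqrt(545) + 117)^(1/3))/10)*sin(sqrt(3)*x*(-(5*sqrt(545) + 117)^(1/3) + 4/(5*sqrt(545) + 117)^(1/3))/10) + C2*exp(-x*(4/(5*sqrt(545) + 117)^(1/3) + 4 + (5*sqrt(545) + 117)^(1/3))/10)*cos(sqrt(3)*x*(-(5*sqrt(545) + 117)^(1/3) + 4/(5*sqrt(545) + 117)^(1/3))/10) + C3*exp(x*(-2 + 4/(5*sqrt(545) + 117)^(1/3) + (5*sqrt(545) + 117)^(1/3))/5) + x


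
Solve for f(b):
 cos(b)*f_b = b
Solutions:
 f(b) = C1 + Integral(b/cos(b), b)


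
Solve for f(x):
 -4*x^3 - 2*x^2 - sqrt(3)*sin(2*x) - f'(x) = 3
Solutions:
 f(x) = C1 - x^4 - 2*x^3/3 - 3*x + sqrt(3)*cos(2*x)/2


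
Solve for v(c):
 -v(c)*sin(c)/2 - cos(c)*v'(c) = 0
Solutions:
 v(c) = C1*sqrt(cos(c))


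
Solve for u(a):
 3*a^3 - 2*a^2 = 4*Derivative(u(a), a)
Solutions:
 u(a) = C1 + 3*a^4/16 - a^3/6


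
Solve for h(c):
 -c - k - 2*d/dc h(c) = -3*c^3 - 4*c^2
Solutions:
 h(c) = C1 + 3*c^4/8 + 2*c^3/3 - c^2/4 - c*k/2


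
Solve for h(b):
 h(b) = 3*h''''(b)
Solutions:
 h(b) = C1*exp(-3^(3/4)*b/3) + C2*exp(3^(3/4)*b/3) + C3*sin(3^(3/4)*b/3) + C4*cos(3^(3/4)*b/3)


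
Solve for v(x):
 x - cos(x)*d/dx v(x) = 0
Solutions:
 v(x) = C1 + Integral(x/cos(x), x)


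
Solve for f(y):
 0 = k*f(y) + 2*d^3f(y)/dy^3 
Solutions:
 f(y) = C1*exp(2^(2/3)*y*(-k)^(1/3)/2) + C2*exp(2^(2/3)*y*(-k)^(1/3)*(-1 + sqrt(3)*I)/4) + C3*exp(-2^(2/3)*y*(-k)^(1/3)*(1 + sqrt(3)*I)/4)


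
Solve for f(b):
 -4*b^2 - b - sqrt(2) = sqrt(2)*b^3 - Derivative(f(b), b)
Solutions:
 f(b) = C1 + sqrt(2)*b^4/4 + 4*b^3/3 + b^2/2 + sqrt(2)*b


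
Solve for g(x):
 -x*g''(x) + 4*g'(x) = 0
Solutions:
 g(x) = C1 + C2*x^5


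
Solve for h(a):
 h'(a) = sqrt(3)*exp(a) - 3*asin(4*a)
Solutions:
 h(a) = C1 - 3*a*asin(4*a) - 3*sqrt(1 - 16*a^2)/4 + sqrt(3)*exp(a)


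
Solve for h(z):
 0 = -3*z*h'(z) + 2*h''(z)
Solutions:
 h(z) = C1 + C2*erfi(sqrt(3)*z/2)


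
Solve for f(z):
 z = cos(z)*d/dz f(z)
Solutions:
 f(z) = C1 + Integral(z/cos(z), z)


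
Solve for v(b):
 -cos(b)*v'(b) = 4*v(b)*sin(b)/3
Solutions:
 v(b) = C1*cos(b)^(4/3)


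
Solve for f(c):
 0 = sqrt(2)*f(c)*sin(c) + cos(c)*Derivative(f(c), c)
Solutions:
 f(c) = C1*cos(c)^(sqrt(2))


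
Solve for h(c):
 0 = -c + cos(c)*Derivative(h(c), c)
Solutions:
 h(c) = C1 + Integral(c/cos(c), c)


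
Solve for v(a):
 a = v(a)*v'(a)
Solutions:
 v(a) = -sqrt(C1 + a^2)
 v(a) = sqrt(C1 + a^2)


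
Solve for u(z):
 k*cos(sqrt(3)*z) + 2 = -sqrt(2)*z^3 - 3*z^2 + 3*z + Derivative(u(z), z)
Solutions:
 u(z) = C1 + sqrt(3)*k*sin(sqrt(3)*z)/3 + sqrt(2)*z^4/4 + z^3 - 3*z^2/2 + 2*z


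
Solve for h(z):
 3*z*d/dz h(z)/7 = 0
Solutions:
 h(z) = C1


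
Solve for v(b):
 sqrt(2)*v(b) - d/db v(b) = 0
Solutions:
 v(b) = C1*exp(sqrt(2)*b)


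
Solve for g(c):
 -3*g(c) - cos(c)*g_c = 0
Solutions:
 g(c) = C1*(sin(c) - 1)^(3/2)/(sin(c) + 1)^(3/2)


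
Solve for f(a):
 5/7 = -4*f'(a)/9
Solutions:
 f(a) = C1 - 45*a/28


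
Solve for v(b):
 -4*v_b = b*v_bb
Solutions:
 v(b) = C1 + C2/b^3


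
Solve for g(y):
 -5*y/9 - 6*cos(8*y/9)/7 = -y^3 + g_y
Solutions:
 g(y) = C1 + y^4/4 - 5*y^2/18 - 27*sin(8*y/9)/28


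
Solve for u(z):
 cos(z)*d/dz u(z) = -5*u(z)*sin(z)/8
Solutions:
 u(z) = C1*cos(z)^(5/8)


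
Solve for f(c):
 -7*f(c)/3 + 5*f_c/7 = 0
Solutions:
 f(c) = C1*exp(49*c/15)


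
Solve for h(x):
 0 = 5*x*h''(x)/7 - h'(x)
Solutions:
 h(x) = C1 + C2*x^(12/5)


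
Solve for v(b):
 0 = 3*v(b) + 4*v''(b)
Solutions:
 v(b) = C1*sin(sqrt(3)*b/2) + C2*cos(sqrt(3)*b/2)


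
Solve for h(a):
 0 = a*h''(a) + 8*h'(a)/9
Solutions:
 h(a) = C1 + C2*a^(1/9)


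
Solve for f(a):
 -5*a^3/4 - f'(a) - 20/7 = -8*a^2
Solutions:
 f(a) = C1 - 5*a^4/16 + 8*a^3/3 - 20*a/7


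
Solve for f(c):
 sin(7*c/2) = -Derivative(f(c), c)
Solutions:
 f(c) = C1 + 2*cos(7*c/2)/7


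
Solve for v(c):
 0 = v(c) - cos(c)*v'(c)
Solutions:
 v(c) = C1*sqrt(sin(c) + 1)/sqrt(sin(c) - 1)


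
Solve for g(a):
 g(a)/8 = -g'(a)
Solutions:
 g(a) = C1*exp(-a/8)


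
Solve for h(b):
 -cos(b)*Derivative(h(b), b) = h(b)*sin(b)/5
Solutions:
 h(b) = C1*cos(b)^(1/5)


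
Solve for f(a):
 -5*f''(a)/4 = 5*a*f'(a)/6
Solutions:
 f(a) = C1 + C2*erf(sqrt(3)*a/3)


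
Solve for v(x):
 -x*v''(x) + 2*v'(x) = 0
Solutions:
 v(x) = C1 + C2*x^3


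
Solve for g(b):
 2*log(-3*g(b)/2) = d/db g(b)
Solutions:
 -Integral(1/(log(-_y) - log(2) + log(3)), (_y, g(b)))/2 = C1 - b


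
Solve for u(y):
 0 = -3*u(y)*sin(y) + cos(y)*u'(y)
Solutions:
 u(y) = C1/cos(y)^3


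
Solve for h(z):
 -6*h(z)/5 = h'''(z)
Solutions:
 h(z) = C3*exp(-5^(2/3)*6^(1/3)*z/5) + (C1*sin(2^(1/3)*3^(5/6)*5^(2/3)*z/10) + C2*cos(2^(1/3)*3^(5/6)*5^(2/3)*z/10))*exp(5^(2/3)*6^(1/3)*z/10)


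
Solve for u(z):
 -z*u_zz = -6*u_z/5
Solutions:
 u(z) = C1 + C2*z^(11/5)


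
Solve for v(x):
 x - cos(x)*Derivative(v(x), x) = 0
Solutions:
 v(x) = C1 + Integral(x/cos(x), x)


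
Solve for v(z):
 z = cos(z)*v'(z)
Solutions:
 v(z) = C1 + Integral(z/cos(z), z)


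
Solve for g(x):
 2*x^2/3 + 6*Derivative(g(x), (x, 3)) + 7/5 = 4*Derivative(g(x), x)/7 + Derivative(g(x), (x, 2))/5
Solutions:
 g(x) = C1 + C2*exp(x*(7 - sqrt(16849))/420) + C3*exp(x*(7 + sqrt(16849))/420) + 7*x^3/18 - 49*x^2/120 + 32683*x/1200


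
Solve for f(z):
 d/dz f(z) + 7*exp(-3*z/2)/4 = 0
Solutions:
 f(z) = C1 + 7*exp(-3*z/2)/6


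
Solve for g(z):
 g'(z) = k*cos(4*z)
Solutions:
 g(z) = C1 + k*sin(4*z)/4


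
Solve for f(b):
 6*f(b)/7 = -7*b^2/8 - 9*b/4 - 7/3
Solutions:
 f(b) = -49*b^2/48 - 21*b/8 - 49/18


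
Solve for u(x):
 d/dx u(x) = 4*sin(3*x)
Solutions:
 u(x) = C1 - 4*cos(3*x)/3


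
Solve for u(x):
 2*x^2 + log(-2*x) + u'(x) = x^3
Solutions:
 u(x) = C1 + x^4/4 - 2*x^3/3 - x*log(-x) + x*(1 - log(2))


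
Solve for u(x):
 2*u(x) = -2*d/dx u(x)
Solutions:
 u(x) = C1*exp(-x)


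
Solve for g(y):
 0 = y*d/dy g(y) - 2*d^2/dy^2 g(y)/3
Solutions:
 g(y) = C1 + C2*erfi(sqrt(3)*y/2)


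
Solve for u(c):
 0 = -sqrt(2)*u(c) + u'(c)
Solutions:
 u(c) = C1*exp(sqrt(2)*c)


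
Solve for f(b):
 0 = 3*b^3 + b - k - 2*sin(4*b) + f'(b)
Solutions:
 f(b) = C1 - 3*b^4/4 - b^2/2 + b*k - cos(4*b)/2


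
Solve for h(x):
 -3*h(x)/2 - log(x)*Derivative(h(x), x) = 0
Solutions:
 h(x) = C1*exp(-3*li(x)/2)


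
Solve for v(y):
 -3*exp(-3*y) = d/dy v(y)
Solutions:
 v(y) = C1 + exp(-3*y)


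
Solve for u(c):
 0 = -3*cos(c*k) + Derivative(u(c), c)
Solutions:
 u(c) = C1 + 3*sin(c*k)/k


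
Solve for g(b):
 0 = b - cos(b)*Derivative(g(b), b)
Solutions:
 g(b) = C1 + Integral(b/cos(b), b)


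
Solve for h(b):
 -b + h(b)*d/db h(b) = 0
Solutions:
 h(b) = -sqrt(C1 + b^2)
 h(b) = sqrt(C1 + b^2)


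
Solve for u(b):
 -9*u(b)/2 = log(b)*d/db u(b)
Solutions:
 u(b) = C1*exp(-9*li(b)/2)


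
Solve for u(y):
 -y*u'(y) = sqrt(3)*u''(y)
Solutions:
 u(y) = C1 + C2*erf(sqrt(2)*3^(3/4)*y/6)


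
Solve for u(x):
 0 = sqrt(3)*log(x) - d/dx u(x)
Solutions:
 u(x) = C1 + sqrt(3)*x*log(x) - sqrt(3)*x


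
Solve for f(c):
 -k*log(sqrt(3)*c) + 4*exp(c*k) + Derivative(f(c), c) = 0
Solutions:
 f(c) = C1 + c*k*log(c) + c*k*(-1 + log(3)/2) + Piecewise((-4*exp(c*k)/k, Ne(k, 0)), (-4*c, True))


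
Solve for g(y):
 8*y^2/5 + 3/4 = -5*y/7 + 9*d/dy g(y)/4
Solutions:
 g(y) = C1 + 32*y^3/135 + 10*y^2/63 + y/3


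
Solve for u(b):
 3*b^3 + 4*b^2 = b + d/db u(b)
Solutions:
 u(b) = C1 + 3*b^4/4 + 4*b^3/3 - b^2/2


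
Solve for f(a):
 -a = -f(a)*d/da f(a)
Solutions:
 f(a) = -sqrt(C1 + a^2)
 f(a) = sqrt(C1 + a^2)


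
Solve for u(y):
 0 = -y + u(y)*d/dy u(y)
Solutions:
 u(y) = -sqrt(C1 + y^2)
 u(y) = sqrt(C1 + y^2)


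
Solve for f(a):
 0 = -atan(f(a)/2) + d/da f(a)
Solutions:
 Integral(1/atan(_y/2), (_y, f(a))) = C1 + a


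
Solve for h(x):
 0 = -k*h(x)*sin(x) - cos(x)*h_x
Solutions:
 h(x) = C1*exp(k*log(cos(x)))


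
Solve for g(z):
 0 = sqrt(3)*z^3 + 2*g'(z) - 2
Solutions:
 g(z) = C1 - sqrt(3)*z^4/8 + z


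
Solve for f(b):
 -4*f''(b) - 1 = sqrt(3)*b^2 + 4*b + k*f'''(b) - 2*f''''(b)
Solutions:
 f(b) = C1 + C2*b + C3*exp(b*(k - sqrt(k^2 + 32))/4) + C4*exp(b*(k + sqrt(k^2 + 32))/4) - sqrt(3)*b^4/48 + b^3*(sqrt(3)*k - 8)/48 + b^2*(-sqrt(3)*k^2 + 8*k - 8*sqrt(3) - 8)/64


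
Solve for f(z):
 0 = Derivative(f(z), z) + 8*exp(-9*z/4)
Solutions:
 f(z) = C1 + 32*exp(-9*z/4)/9


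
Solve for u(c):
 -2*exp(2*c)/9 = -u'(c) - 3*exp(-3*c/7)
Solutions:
 u(c) = C1 + exp(2*c)/9 + 7*exp(-3*c/7)


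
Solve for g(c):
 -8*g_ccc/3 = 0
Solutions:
 g(c) = C1 + C2*c + C3*c^2


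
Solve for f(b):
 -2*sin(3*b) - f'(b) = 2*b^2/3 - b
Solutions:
 f(b) = C1 - 2*b^3/9 + b^2/2 + 2*cos(3*b)/3


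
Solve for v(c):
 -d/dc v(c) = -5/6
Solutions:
 v(c) = C1 + 5*c/6


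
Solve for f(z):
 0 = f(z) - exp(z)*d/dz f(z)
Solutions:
 f(z) = C1*exp(-exp(-z))


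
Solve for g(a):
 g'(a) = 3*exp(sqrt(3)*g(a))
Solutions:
 g(a) = sqrt(3)*(2*log(-1/(C1 + 3*a)) - log(3))/6


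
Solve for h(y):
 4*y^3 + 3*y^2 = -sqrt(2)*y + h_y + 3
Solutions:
 h(y) = C1 + y^4 + y^3 + sqrt(2)*y^2/2 - 3*y


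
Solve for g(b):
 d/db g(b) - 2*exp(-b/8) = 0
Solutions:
 g(b) = C1 - 16*exp(-b/8)


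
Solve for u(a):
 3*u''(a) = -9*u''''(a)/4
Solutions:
 u(a) = C1 + C2*a + C3*sin(2*sqrt(3)*a/3) + C4*cos(2*sqrt(3)*a/3)


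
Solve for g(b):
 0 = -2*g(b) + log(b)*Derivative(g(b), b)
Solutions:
 g(b) = C1*exp(2*li(b))


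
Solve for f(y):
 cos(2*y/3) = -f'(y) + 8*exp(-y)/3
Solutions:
 f(y) = C1 - 3*sin(2*y/3)/2 - 8*exp(-y)/3


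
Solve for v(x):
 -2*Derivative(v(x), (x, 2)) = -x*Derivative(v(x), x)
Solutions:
 v(x) = C1 + C2*erfi(x/2)


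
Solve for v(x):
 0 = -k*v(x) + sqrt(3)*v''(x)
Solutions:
 v(x) = C1*exp(-3^(3/4)*sqrt(k)*x/3) + C2*exp(3^(3/4)*sqrt(k)*x/3)


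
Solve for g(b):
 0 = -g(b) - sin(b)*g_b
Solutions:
 g(b) = C1*sqrt(cos(b) + 1)/sqrt(cos(b) - 1)


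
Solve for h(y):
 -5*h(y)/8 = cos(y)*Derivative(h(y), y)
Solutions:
 h(y) = C1*(sin(y) - 1)^(5/16)/(sin(y) + 1)^(5/16)


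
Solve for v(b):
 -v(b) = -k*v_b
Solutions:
 v(b) = C1*exp(b/k)


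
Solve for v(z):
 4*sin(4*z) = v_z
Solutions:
 v(z) = C1 - cos(4*z)


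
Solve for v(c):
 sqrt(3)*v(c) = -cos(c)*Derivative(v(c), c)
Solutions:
 v(c) = C1*(sin(c) - 1)^(sqrt(3)/2)/(sin(c) + 1)^(sqrt(3)/2)


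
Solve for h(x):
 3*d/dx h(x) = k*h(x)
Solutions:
 h(x) = C1*exp(k*x/3)


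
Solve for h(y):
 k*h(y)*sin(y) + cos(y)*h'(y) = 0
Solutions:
 h(y) = C1*exp(k*log(cos(y)))


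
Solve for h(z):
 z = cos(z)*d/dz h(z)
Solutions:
 h(z) = C1 + Integral(z/cos(z), z)


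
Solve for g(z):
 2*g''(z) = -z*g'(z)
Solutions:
 g(z) = C1 + C2*erf(z/2)


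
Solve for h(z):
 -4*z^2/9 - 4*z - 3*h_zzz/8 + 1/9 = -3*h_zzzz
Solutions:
 h(z) = C1 + C2*z + C3*z^2 + C4*exp(z/8) - 8*z^5/405 - 100*z^4/81 - 3196*z^3/81


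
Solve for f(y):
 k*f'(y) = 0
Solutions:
 f(y) = C1


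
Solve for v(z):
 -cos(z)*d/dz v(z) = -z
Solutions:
 v(z) = C1 + Integral(z/cos(z), z)


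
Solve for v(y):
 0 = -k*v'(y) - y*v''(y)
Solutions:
 v(y) = C1 + y^(1 - re(k))*(C2*sin(log(y)*Abs(im(k))) + C3*cos(log(y)*im(k)))


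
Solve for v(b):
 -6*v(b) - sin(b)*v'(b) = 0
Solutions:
 v(b) = C1*(cos(b)^3 + 3*cos(b)^2 + 3*cos(b) + 1)/(cos(b)^3 - 3*cos(b)^2 + 3*cos(b) - 1)


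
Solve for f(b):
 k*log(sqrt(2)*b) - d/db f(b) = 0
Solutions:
 f(b) = C1 + b*k*log(b) - b*k + b*k*log(2)/2


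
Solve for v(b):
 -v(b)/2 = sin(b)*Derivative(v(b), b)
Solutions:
 v(b) = C1*(cos(b) + 1)^(1/4)/(cos(b) - 1)^(1/4)


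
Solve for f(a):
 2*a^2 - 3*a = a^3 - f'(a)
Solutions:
 f(a) = C1 + a^4/4 - 2*a^3/3 + 3*a^2/2


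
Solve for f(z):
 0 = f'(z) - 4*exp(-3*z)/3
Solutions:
 f(z) = C1 - 4*exp(-3*z)/9


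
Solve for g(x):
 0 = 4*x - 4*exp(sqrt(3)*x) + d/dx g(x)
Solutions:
 g(x) = C1 - 2*x^2 + 4*sqrt(3)*exp(sqrt(3)*x)/3


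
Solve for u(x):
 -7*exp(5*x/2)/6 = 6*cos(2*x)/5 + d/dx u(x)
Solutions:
 u(x) = C1 - 7*exp(5*x/2)/15 - 3*sin(2*x)/5


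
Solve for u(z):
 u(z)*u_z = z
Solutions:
 u(z) = -sqrt(C1 + z^2)
 u(z) = sqrt(C1 + z^2)


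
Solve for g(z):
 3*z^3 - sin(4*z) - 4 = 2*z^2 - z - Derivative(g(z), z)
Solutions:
 g(z) = C1 - 3*z^4/4 + 2*z^3/3 - z^2/2 + 4*z - cos(4*z)/4


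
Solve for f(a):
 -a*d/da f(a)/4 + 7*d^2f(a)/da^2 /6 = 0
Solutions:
 f(a) = C1 + C2*erfi(sqrt(21)*a/14)


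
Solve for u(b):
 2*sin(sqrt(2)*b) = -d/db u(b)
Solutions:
 u(b) = C1 + sqrt(2)*cos(sqrt(2)*b)


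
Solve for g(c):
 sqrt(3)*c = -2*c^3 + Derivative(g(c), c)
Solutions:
 g(c) = C1 + c^4/2 + sqrt(3)*c^2/2


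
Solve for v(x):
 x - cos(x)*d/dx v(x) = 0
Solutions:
 v(x) = C1 + Integral(x/cos(x), x)


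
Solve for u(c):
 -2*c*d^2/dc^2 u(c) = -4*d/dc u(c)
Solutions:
 u(c) = C1 + C2*c^3


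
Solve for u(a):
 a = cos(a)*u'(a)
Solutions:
 u(a) = C1 + Integral(a/cos(a), a)


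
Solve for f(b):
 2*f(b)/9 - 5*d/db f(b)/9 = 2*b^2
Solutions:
 f(b) = C1*exp(2*b/5) + 9*b^2 + 45*b + 225/2


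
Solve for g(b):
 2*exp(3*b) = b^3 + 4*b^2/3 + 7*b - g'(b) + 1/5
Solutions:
 g(b) = C1 + b^4/4 + 4*b^3/9 + 7*b^2/2 + b/5 - 2*exp(3*b)/3


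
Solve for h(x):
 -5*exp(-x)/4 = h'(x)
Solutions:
 h(x) = C1 + 5*exp(-x)/4


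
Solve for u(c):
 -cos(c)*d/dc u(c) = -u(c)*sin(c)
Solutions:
 u(c) = C1/cos(c)


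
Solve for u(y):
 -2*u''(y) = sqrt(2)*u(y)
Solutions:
 u(y) = C1*sin(2^(3/4)*y/2) + C2*cos(2^(3/4)*y/2)


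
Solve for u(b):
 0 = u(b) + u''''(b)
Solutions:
 u(b) = (C1*sin(sqrt(2)*b/2) + C2*cos(sqrt(2)*b/2))*exp(-sqrt(2)*b/2) + (C3*sin(sqrt(2)*b/2) + C4*cos(sqrt(2)*b/2))*exp(sqrt(2)*b/2)


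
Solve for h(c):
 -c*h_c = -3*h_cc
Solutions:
 h(c) = C1 + C2*erfi(sqrt(6)*c/6)


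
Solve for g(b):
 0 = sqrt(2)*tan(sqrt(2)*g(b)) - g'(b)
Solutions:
 g(b) = sqrt(2)*(pi - asin(C1*exp(2*b)))/2
 g(b) = sqrt(2)*asin(C1*exp(2*b))/2


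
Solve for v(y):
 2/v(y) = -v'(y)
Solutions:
 v(y) = -sqrt(C1 - 4*y)
 v(y) = sqrt(C1 - 4*y)


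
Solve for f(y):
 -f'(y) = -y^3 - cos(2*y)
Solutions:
 f(y) = C1 + y^4/4 + sin(2*y)/2


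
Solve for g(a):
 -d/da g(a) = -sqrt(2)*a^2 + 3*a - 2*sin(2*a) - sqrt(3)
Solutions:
 g(a) = C1 + sqrt(2)*a^3/3 - 3*a^2/2 + sqrt(3)*a - cos(2*a)


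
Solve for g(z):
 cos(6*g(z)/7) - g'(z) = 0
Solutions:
 -z - 7*log(sin(6*g(z)/7) - 1)/12 + 7*log(sin(6*g(z)/7) + 1)/12 = C1


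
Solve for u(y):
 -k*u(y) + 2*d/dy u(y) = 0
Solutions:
 u(y) = C1*exp(k*y/2)


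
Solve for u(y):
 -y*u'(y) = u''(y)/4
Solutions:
 u(y) = C1 + C2*erf(sqrt(2)*y)


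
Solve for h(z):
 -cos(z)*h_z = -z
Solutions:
 h(z) = C1 + Integral(z/cos(z), z)


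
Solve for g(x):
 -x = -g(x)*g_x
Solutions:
 g(x) = -sqrt(C1 + x^2)
 g(x) = sqrt(C1 + x^2)


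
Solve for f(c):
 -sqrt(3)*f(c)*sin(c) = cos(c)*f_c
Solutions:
 f(c) = C1*cos(c)^(sqrt(3))


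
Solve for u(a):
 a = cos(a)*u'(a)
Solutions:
 u(a) = C1 + Integral(a/cos(a), a)


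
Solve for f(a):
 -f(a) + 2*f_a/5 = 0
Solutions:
 f(a) = C1*exp(5*a/2)


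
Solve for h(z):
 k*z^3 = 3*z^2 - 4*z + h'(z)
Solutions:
 h(z) = C1 + k*z^4/4 - z^3 + 2*z^2


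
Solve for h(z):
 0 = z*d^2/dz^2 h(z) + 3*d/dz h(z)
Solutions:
 h(z) = C1 + C2/z^2


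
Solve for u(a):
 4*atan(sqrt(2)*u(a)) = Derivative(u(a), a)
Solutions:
 Integral(1/atan(sqrt(2)*_y), (_y, u(a))) = C1 + 4*a


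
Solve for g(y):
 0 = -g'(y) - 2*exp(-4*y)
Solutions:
 g(y) = C1 + exp(-4*y)/2


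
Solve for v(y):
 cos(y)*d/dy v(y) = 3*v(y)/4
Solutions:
 v(y) = C1*(sin(y) + 1)^(3/8)/(sin(y) - 1)^(3/8)


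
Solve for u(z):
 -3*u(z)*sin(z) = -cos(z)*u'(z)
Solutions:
 u(z) = C1/cos(z)^3


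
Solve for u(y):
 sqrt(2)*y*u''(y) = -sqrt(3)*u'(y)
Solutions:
 u(y) = C1 + C2*y^(1 - sqrt(6)/2)


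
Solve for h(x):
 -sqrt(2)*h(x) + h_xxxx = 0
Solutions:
 h(x) = C1*exp(-2^(1/8)*x) + C2*exp(2^(1/8)*x) + C3*sin(2^(1/8)*x) + C4*cos(2^(1/8)*x)


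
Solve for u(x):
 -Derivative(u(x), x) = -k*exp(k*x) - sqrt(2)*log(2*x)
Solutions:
 u(x) = C1 + sqrt(2)*x*log(x) + sqrt(2)*x*(-1 + log(2)) + exp(k*x)


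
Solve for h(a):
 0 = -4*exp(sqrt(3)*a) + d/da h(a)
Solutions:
 h(a) = C1 + 4*sqrt(3)*exp(sqrt(3)*a)/3


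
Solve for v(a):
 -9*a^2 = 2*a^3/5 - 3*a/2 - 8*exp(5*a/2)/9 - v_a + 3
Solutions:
 v(a) = C1 + a^4/10 + 3*a^3 - 3*a^2/4 + 3*a - 16*exp(5*a/2)/45


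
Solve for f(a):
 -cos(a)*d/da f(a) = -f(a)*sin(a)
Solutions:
 f(a) = C1/cos(a)


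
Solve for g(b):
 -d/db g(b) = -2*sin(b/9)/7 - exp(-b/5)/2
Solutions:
 g(b) = C1 - 18*cos(b/9)/7 - 5*exp(-b/5)/2


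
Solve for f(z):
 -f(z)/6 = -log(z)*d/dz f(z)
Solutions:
 f(z) = C1*exp(li(z)/6)


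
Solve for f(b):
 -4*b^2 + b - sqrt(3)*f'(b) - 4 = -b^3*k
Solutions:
 f(b) = C1 + sqrt(3)*b^4*k/12 - 4*sqrt(3)*b^3/9 + sqrt(3)*b^2/6 - 4*sqrt(3)*b/3


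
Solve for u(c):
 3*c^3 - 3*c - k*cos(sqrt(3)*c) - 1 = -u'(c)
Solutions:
 u(c) = C1 - 3*c^4/4 + 3*c^2/2 + c + sqrt(3)*k*sin(sqrt(3)*c)/3


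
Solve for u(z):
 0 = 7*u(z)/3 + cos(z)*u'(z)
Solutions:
 u(z) = C1*(sin(z) - 1)^(7/6)/(sin(z) + 1)^(7/6)


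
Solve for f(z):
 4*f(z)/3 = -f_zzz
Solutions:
 f(z) = C3*exp(-6^(2/3)*z/3) + (C1*sin(2^(2/3)*3^(1/6)*z/2) + C2*cos(2^(2/3)*3^(1/6)*z/2))*exp(6^(2/3)*z/6)
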